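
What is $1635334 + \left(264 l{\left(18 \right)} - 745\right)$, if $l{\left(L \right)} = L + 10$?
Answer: $1641981$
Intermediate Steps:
$l{\left(L \right)} = 10 + L$
$1635334 + \left(264 l{\left(18 \right)} - 745\right) = 1635334 - \left(745 - 264 \left(10 + 18\right)\right) = 1635334 + \left(264 \cdot 28 - 745\right) = 1635334 + \left(7392 - 745\right) = 1635334 + 6647 = 1641981$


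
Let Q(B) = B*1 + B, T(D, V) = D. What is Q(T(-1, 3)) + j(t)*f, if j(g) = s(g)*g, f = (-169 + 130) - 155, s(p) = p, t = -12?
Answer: -27938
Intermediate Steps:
Q(B) = 2*B (Q(B) = B + B = 2*B)
f = -194 (f = -39 - 155 = -194)
j(g) = g² (j(g) = g*g = g²)
Q(T(-1, 3)) + j(t)*f = 2*(-1) + (-12)²*(-194) = -2 + 144*(-194) = -2 - 27936 = -27938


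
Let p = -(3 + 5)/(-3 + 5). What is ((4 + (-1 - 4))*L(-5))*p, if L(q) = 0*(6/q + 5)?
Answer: 0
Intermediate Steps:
p = -4 (p = -8/2 = -1*4 = -4)
L(q) = 0 (L(q) = 0*(5 + 6/q) = 0)
((4 + (-1 - 4))*L(-5))*p = ((4 + (-1 - 4))*0)*(-4) = ((4 - 5)*0)*(-4) = -1*0*(-4) = 0*(-4) = 0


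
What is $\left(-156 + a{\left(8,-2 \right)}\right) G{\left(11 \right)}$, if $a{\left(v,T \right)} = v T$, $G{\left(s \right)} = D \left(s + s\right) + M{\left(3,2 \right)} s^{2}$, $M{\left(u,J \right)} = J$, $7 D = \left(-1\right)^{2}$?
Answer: $- \frac{295152}{7} \approx -42165.0$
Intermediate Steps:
$D = \frac{1}{7}$ ($D = \frac{\left(-1\right)^{2}}{7} = \frac{1}{7} \cdot 1 = \frac{1}{7} \approx 0.14286$)
$G{\left(s \right)} = 2 s^{2} + \frac{2 s}{7}$ ($G{\left(s \right)} = \frac{s + s}{7} + 2 s^{2} = \frac{2 s}{7} + 2 s^{2} = 2 s^{2} + \frac{2 s}{7}$)
$a{\left(v,T \right)} = T v$
$\left(-156 + a{\left(8,-2 \right)}\right) G{\left(11 \right)} = \left(-156 - 16\right) \frac{2}{7} \cdot 11 \left(1 + 7 \cdot 11\right) = \left(-156 - 16\right) \frac{2}{7} \cdot 11 \left(1 + 77\right) = - 172 \cdot \frac{2}{7} \cdot 11 \cdot 78 = \left(-172\right) \frac{1716}{7} = - \frac{295152}{7}$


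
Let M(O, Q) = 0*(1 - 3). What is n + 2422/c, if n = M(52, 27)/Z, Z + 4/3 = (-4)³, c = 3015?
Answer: 2422/3015 ≈ 0.80332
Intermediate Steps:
M(O, Q) = 0 (M(O, Q) = 0*(-2) = 0)
Z = -196/3 (Z = -4/3 + (-4)³ = -4/3 - 64 = -196/3 ≈ -65.333)
n = 0 (n = 0/(-196/3) = 0*(-3/196) = 0)
n + 2422/c = 0 + 2422/3015 = 2422/3015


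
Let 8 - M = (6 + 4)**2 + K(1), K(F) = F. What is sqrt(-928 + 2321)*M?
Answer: -93*sqrt(1393) ≈ -3471.0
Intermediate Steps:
M = -93 (M = 8 - ((6 + 4)**2 + 1) = 8 - (10**2 + 1) = 8 - (100 + 1) = 8 - 1*101 = 8 - 101 = -93)
sqrt(-928 + 2321)*M = sqrt(-928 + 2321)*(-93) = sqrt(1393)*(-93) = -93*sqrt(1393)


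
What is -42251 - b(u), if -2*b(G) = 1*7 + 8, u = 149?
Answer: -84487/2 ≈ -42244.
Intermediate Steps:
b(G) = -15/2 (b(G) = -(1*7 + 8)/2 = -(7 + 8)/2 = -½*15 = -15/2)
-42251 - b(u) = -42251 - 1*(-15/2) = -42251 + 15/2 = -84487/2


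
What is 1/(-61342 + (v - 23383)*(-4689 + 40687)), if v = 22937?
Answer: -1/16116450 ≈ -6.2048e-8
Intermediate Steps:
1/(-61342 + (v - 23383)*(-4689 + 40687)) = 1/(-61342 + (22937 - 23383)*(-4689 + 40687)) = 1/(-61342 - 446*35998) = 1/(-61342 - 16055108) = 1/(-16116450) = -1/16116450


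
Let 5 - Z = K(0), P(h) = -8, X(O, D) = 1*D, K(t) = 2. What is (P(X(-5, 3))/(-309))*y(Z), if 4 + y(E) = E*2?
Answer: 16/309 ≈ 0.051780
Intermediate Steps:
X(O, D) = D
Z = 3 (Z = 5 - 1*2 = 5 - 2 = 3)
y(E) = -4 + 2*E (y(E) = -4 + E*2 = -4 + 2*E)
(P(X(-5, 3))/(-309))*y(Z) = (-8/(-309))*(-4 + 2*3) = (-8*(-1/309))*(-4 + 6) = (8/309)*2 = 16/309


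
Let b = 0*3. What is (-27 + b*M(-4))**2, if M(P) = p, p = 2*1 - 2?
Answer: 729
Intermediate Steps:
p = 0 (p = 2 - 2 = 0)
M(P) = 0
b = 0
(-27 + b*M(-4))**2 = (-27 + 0*0)**2 = (-27 + 0)**2 = (-27)**2 = 729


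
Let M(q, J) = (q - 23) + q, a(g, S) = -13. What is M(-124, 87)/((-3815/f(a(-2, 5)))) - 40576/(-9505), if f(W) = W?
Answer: 4852453/1450463 ≈ 3.3455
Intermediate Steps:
M(q, J) = -23 + 2*q (M(q, J) = (-23 + q) + q = -23 + 2*q)
M(-124, 87)/((-3815/f(a(-2, 5)))) - 40576/(-9505) = (-23 + 2*(-124))/((-3815/(-13))) - 40576/(-9505) = (-23 - 248)/((-3815*(-1/13))) - 40576*(-1/9505) = -271/3815/13 + 40576/9505 = -271*13/3815 + 40576/9505 = -3523/3815 + 40576/9505 = 4852453/1450463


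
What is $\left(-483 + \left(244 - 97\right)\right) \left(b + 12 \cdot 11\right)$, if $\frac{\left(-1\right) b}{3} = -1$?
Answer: $-45360$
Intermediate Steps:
$b = 3$ ($b = \left(-3\right) \left(-1\right) = 3$)
$\left(-483 + \left(244 - 97\right)\right) \left(b + 12 \cdot 11\right) = \left(-483 + \left(244 - 97\right)\right) \left(3 + 12 \cdot 11\right) = \left(-483 + 147\right) \left(3 + 132\right) = \left(-336\right) 135 = -45360$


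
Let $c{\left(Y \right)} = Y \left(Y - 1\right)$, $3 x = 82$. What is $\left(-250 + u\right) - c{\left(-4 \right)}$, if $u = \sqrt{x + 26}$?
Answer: $-270 + \frac{4 \sqrt{30}}{3} \approx -262.7$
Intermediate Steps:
$x = \frac{82}{3}$ ($x = \frac{1}{3} \cdot 82 = \frac{82}{3} \approx 27.333$)
$u = \frac{4 \sqrt{30}}{3}$ ($u = \sqrt{\frac{82}{3} + 26} = \sqrt{\frac{160}{3}} = \frac{4 \sqrt{30}}{3} \approx 7.303$)
$c{\left(Y \right)} = Y \left(-1 + Y\right)$
$\left(-250 + u\right) - c{\left(-4 \right)} = \left(-250 + \frac{4 \sqrt{30}}{3}\right) - - 4 \left(-1 - 4\right) = \left(-250 + \frac{4 \sqrt{30}}{3}\right) - \left(-4\right) \left(-5\right) = \left(-250 + \frac{4 \sqrt{30}}{3}\right) - 20 = -270 + \frac{4 \sqrt{30}}{3}$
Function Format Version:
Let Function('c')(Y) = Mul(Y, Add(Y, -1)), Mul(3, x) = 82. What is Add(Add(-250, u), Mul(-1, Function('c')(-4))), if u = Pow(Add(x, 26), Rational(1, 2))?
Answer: Add(-270, Mul(Rational(4, 3), Pow(30, Rational(1, 2)))) ≈ -262.70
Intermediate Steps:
x = Rational(82, 3) (x = Mul(Rational(1, 3), 82) = Rational(82, 3) ≈ 27.333)
u = Mul(Rational(4, 3), Pow(30, Rational(1, 2))) (u = Pow(Add(Rational(82, 3), 26), Rational(1, 2)) = Pow(Rational(160, 3), Rational(1, 2)) = Mul(Rational(4, 3), Pow(30, Rational(1, 2))) ≈ 7.3030)
Function('c')(Y) = Mul(Y, Add(-1, Y))
Add(Add(-250, u), Mul(-1, Function('c')(-4))) = Add(Add(-250, Mul(Rational(4, 3), Pow(30, Rational(1, 2)))), Mul(-1, Mul(-4, Add(-1, -4)))) = Add(Add(-250, Mul(Rational(4, 3), Pow(30, Rational(1, 2)))), Mul(-1, Mul(-4, -5))) = Add(Add(-250, Mul(Rational(4, 3), Pow(30, Rational(1, 2)))), Mul(-1, 20)) = Add(Add(-250, Mul(Rational(4, 3), Pow(30, Rational(1, 2)))), -20) = Add(-270, Mul(Rational(4, 3), Pow(30, Rational(1, 2))))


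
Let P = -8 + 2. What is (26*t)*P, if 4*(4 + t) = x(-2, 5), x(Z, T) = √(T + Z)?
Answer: 624 - 39*√3 ≈ 556.45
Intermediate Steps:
P = -6
t = -4 + √3/4 (t = -4 + √(5 - 2)/4 = -4 + √3/4 ≈ -3.5670)
(26*t)*P = (26*(-4 + √3/4))*(-6) = (-104 + 13*√3/2)*(-6) = 624 - 39*√3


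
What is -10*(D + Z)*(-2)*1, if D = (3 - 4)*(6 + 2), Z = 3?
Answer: -100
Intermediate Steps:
D = -8 (D = -1*8 = -8)
-10*(D + Z)*(-2)*1 = -10*(-8 + 3)*(-2)*1 = -(-50)*(-2)*1 = -10*10*1 = -100*1 = -100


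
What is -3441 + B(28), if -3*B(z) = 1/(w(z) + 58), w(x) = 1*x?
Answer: -887779/258 ≈ -3441.0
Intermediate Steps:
w(x) = x
B(z) = -1/(3*(58 + z)) (B(z) = -1/(3*(z + 58)) = -1/(3*(58 + z)))
-3441 + B(28) = -3441 - 1/(174 + 3*28) = -3441 - 1/(174 + 84) = -3441 - 1/258 = -887779/258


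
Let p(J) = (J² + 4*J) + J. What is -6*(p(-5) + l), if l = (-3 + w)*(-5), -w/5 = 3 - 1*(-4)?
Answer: -1140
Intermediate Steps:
p(J) = J² + 5*J
w = -35 (w = -5*(3 - 1*(-4)) = -5*(3 + 4) = -5*7 = -35)
l = 190 (l = (-3 - 35)*(-5) = -38*(-5) = 190)
-6*(p(-5) + l) = -6*(-5*(5 - 5) + 190) = -6*(-5*0 + 190) = -6*(0 + 190) = -6*190 = -1140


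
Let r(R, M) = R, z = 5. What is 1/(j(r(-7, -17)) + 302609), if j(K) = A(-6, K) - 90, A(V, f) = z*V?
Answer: 1/302489 ≈ 3.3059e-6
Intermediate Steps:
A(V, f) = 5*V
j(K) = -120 (j(K) = 5*(-6) - 90 = -30 - 90 = -120)
1/(j(r(-7, -17)) + 302609) = 1/(-120 + 302609) = 1/302489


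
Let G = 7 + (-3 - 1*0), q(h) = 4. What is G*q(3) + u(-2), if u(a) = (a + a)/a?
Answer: 18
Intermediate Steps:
G = 4 (G = 7 + (-3 + 0) = 7 - 3 = 4)
u(a) = 2 (u(a) = (2*a)/a = 2)
G*q(3) + u(-2) = 4*4 + 2 = 16 + 2 = 18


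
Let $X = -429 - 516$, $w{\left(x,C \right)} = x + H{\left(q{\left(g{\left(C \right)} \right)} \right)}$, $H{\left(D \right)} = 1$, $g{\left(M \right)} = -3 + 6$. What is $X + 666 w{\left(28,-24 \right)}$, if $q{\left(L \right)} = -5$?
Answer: $18369$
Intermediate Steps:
$g{\left(M \right)} = 3$
$w{\left(x,C \right)} = 1 + x$ ($w{\left(x,C \right)} = x + 1 = 1 + x$)
$X = -945$ ($X = -429 - 516 = -945$)
$X + 666 w{\left(28,-24 \right)} = -945 + 666 \left(1 + 28\right) = -945 + 666 \cdot 29 = -945 + 19314 = 18369$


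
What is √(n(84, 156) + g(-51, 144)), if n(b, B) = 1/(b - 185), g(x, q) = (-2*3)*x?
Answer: √3121405/101 ≈ 17.493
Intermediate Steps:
g(x, q) = -6*x
n(b, B) = 1/(-185 + b)
√(n(84, 156) + g(-51, 144)) = √(1/(-185 + 84) - 6*(-51)) = √(1/(-101) + 306) = √(-1/101 + 306) = √(30905/101) = √3121405/101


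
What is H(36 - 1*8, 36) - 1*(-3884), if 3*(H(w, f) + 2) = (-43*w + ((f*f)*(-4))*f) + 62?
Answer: -176120/3 ≈ -58707.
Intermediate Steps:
H(w, f) = 56/3 - 43*w/3 - 4*f³/3 (H(w, f) = -2 + ((-43*w + ((f*f)*(-4))*f) + 62)/3 = -2 + ((-43*w + (f²*(-4))*f) + 62)/3 = -2 + ((-43*w + (-4*f²)*f) + 62)/3 = -2 + ((-43*w - 4*f³) + 62)/3 = -2 + (62 - 43*w - 4*f³)/3 = -2 + (62/3 - 43*w/3 - 4*f³/3) = 56/3 - 43*w/3 - 4*f³/3)
H(36 - 1*8, 36) - 1*(-3884) = (56/3 - 43*(36 - 1*8)/3 - 4/3*36³) - 1*(-3884) = (56/3 - 43*(36 - 8)/3 - 4/3*46656) + 3884 = (56/3 - 43/3*28 - 62208) + 3884 = (56/3 - 1204/3 - 62208) + 3884 = -187772/3 + 3884 = -176120/3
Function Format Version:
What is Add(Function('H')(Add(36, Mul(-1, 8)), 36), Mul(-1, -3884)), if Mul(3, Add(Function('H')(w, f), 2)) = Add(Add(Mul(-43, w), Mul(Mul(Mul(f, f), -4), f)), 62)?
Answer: Rational(-176120, 3) ≈ -58707.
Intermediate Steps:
Function('H')(w, f) = Add(Rational(56, 3), Mul(Rational(-43, 3), w), Mul(Rational(-4, 3), Pow(f, 3))) (Function('H')(w, f) = Add(-2, Mul(Rational(1, 3), Add(Add(Mul(-43, w), Mul(Mul(Mul(f, f), -4), f)), 62))) = Add(-2, Mul(Rational(1, 3), Add(Add(Mul(-43, w), Mul(Mul(Pow(f, 2), -4), f)), 62))) = Add(-2, Mul(Rational(1, 3), Add(Add(Mul(-43, w), Mul(Mul(-4, Pow(f, 2)), f)), 62))) = Add(-2, Mul(Rational(1, 3), Add(Add(Mul(-43, w), Mul(-4, Pow(f, 3))), 62))) = Add(-2, Mul(Rational(1, 3), Add(62, Mul(-43, w), Mul(-4, Pow(f, 3))))) = Add(-2, Add(Rational(62, 3), Mul(Rational(-43, 3), w), Mul(Rational(-4, 3), Pow(f, 3)))) = Add(Rational(56, 3), Mul(Rational(-43, 3), w), Mul(Rational(-4, 3), Pow(f, 3))))
Add(Function('H')(Add(36, Mul(-1, 8)), 36), Mul(-1, -3884)) = Add(Add(Rational(56, 3), Mul(Rational(-43, 3), Add(36, Mul(-1, 8))), Mul(Rational(-4, 3), Pow(36, 3))), Mul(-1, -3884)) = Add(Add(Rational(56, 3), Mul(Rational(-43, 3), Add(36, -8)), Mul(Rational(-4, 3), 46656)), 3884) = Add(Add(Rational(56, 3), Mul(Rational(-43, 3), 28), -62208), 3884) = Add(Add(Rational(56, 3), Rational(-1204, 3), -62208), 3884) = Add(Rational(-187772, 3), 3884) = Rational(-176120, 3)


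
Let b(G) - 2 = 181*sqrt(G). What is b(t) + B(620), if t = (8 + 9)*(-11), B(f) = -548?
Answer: -546 + 181*I*sqrt(187) ≈ -546.0 + 2475.1*I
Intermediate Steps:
t = -187 (t = 17*(-11) = -187)
b(G) = 2 + 181*sqrt(G)
b(t) + B(620) = (2 + 181*sqrt(-187)) - 548 = (2 + 181*(I*sqrt(187))) - 548 = (2 + 181*I*sqrt(187)) - 548 = -546 + 181*I*sqrt(187)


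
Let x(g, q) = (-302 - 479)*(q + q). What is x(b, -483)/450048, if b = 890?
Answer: 125741/75008 ≈ 1.6764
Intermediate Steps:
x(g, q) = -1562*q
x(b, -483)/450048 = -1562*(-483)/450048 = 754446*(1/450048) = 125741/75008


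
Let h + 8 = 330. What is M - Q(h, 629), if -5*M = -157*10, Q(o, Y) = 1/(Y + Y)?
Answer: 395011/1258 ≈ 314.00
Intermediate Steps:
h = 322 (h = -8 + 330 = 322)
Q(o, Y) = 1/(2*Y)
M = 314 (M = -(-157)*10/5 = -1/5*(-1570) = 314)
M - Q(h, 629) = 314 - 1/(2*629) = 314 - 1*1/1258 = 314 - 1/1258 = 395011/1258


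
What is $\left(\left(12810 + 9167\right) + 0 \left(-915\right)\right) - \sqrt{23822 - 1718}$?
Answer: $21977 - 6 \sqrt{614} \approx 21828.0$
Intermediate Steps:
$\left(\left(12810 + 9167\right) + 0 \left(-915\right)\right) - \sqrt{23822 - 1718} = \left(21977 + 0\right) - \sqrt{22104} = 21977 - 6 \sqrt{614}$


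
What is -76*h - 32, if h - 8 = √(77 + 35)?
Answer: -640 - 304*√7 ≈ -1444.3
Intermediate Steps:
h = 8 + 4*√7 (h = 8 + √(77 + 35) = 8 + √112 = 8 + 4*√7 ≈ 18.583)
-76*h - 32 = -76*(8 + 4*√7) - 32 = (-608 - 304*√7) - 32 = -640 - 304*√7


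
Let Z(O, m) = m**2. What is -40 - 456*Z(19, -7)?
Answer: -22384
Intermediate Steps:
-40 - 456*Z(19, -7) = -40 - 456*(-7)**2 = -40 - 456*49 = -40 - 22344 = -22384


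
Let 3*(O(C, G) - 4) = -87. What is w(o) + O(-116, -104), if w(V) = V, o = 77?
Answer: 52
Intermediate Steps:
O(C, G) = -25 (O(C, G) = 4 + (⅓)*(-87) = 4 - 29 = -25)
w(o) + O(-116, -104) = 77 - 25 = 52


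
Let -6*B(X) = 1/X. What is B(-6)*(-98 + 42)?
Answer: -14/9 ≈ -1.5556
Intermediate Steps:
B(X) = -1/(6*X)
B(-6)*(-98 + 42) = (-1/6/(-6))*(-98 + 42) = -1/6*(-1/6)*(-56) = (1/36)*(-56) = -14/9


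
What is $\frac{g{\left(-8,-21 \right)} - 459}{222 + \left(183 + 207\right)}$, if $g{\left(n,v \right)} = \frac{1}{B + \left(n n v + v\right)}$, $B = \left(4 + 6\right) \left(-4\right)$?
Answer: $- \frac{161224}{214965} \approx -0.75$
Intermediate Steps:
$B = -40$ ($B = 10 \left(-4\right) = -40$)
$g{\left(n,v \right)} = \frac{1}{-40 + v + v n^{2}}$ ($g{\left(n,v \right)} = \frac{1}{-40 + \left(n n v + v\right)} = \frac{1}{-40 + \left(n^{2} v + v\right)} = \frac{1}{-40 + \left(v n^{2} + v\right)} = \frac{1}{-40 + \left(v + v n^{2}\right)} = \frac{1}{-40 + v + v n^{2}}$)
$\frac{g{\left(-8,-21 \right)} - 459}{222 + \left(183 + 207\right)} = \frac{\frac{1}{-40 - 21 - 21 \left(-8\right)^{2}} - 459}{222 + \left(183 + 207\right)} = \frac{\frac{1}{-40 - 21 - 1344} - 459}{222 + 390} = \frac{\frac{1}{-40 - 21 - 1344} - 459}{612} = \left(\frac{1}{-1405} - 459\right) \frac{1}{612} = \left(- \frac{1}{1405} - 459\right) \frac{1}{612} = \left(- \frac{644896}{1405}\right) \frac{1}{612} = - \frac{161224}{214965}$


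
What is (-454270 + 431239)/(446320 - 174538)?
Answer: -853/10066 ≈ -0.084741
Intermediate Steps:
(-454270 + 431239)/(446320 - 174538) = -23031/271782 = -23031*1/271782 = -853/10066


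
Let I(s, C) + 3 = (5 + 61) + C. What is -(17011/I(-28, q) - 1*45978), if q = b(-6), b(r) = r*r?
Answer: 4534811/99 ≈ 45806.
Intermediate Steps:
b(r) = r**2
q = 36 (q = (-6)**2 = 36)
I(s, C) = 63 + C (I(s, C) = -3 + ((5 + 61) + C) = -3 + (66 + C) = 63 + C)
-(17011/I(-28, q) - 1*45978) = -(17011/(63 + 36) - 1*45978) = -(17011/99 - 45978) = -1*(-4534811/99) = 4534811/99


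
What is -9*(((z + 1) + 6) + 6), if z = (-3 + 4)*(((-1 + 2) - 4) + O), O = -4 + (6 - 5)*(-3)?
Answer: -27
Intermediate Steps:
O = -7 (O = -4 + 1*(-3) = -4 - 3 = -7)
z = -10 (z = (-3 + 4)*(((-1 + 2) - 4) - 7) = 1*((1 - 4) - 7) = 1*(-3 - 7) = 1*(-10) = -10)
-9*(((z + 1) + 6) + 6) = -9*(((-10 + 1) + 6) + 6) = -9*((-9 + 6) + 6) = -9*(-3 + 6) = -9*3 = -27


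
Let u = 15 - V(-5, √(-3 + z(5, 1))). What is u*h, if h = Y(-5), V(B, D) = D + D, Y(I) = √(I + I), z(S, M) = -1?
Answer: √10*(4 + 15*I) ≈ 12.649 + 47.434*I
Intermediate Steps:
Y(I) = √2*√I (Y(I) = √(2*I) = √2*√I)
V(B, D) = 2*D
h = I*√10 (h = √2*√(-5) = √2*(I*√5) = I*√10 ≈ 3.1623*I)
u = 15 - 4*I (u = 15 - 2*√(-3 - 1) = 15 - 2*√(-4) = 15 - 2*2*I = 15 - 4*I ≈ 15.0 - 4.0*I)
u*h = (15 - 4*I)*(I*√10) = I*√10*(15 - 4*I)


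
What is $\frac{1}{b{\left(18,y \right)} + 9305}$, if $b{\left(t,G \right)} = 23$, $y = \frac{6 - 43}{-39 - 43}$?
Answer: $\frac{1}{9328} \approx 0.0001072$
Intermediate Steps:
$y = \frac{37}{82}$ ($y = - \frac{37}{-82} = \left(-37\right) \left(- \frac{1}{82}\right) = \frac{37}{82} \approx 0.45122$)
$\frac{1}{b{\left(18,y \right)} + 9305} = \frac{1}{23 + 9305} = \frac{1}{9328}$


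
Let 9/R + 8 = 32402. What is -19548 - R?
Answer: -211079307/10798 ≈ -19548.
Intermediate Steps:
R = 3/10798 (R = 9/(-8 + 32402) = 9/32394 = 9*(1/32394) = 3/10798 ≈ 0.00027783)
-19548 - R = -19548 - 1*3/10798 = -19548 - 3/10798 = -211079307/10798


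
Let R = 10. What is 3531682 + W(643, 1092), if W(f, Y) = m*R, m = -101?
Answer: 3530672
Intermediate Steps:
W(f, Y) = -1010 (W(f, Y) = -101*10 = -1010)
3531682 + W(643, 1092) = 3531682 - 1010 = 3530672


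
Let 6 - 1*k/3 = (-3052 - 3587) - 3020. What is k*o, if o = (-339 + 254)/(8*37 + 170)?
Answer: -2464575/466 ≈ -5288.8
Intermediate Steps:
k = 28995 (k = 18 - 3*((-3052 - 3587) - 3020) = 18 - 3*(-6639 - 3020) = 18 - 3*(-9659) = 18 + 28977 = 28995)
o = -85/466 (o = -85/(296 + 170) = -85/466 ≈ -0.18240)
k*o = 28995*(-85/466) = -2464575/466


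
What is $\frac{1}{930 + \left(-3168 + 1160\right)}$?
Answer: $- \frac{1}{1078} \approx -0.00092764$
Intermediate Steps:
$\frac{1}{930 + \left(-3168 + 1160\right)} = \frac{1}{930 - 2008} = \frac{1}{-1078} = - \frac{1}{1078}$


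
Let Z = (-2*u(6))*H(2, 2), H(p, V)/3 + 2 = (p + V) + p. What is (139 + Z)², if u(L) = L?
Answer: 25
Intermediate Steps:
H(p, V) = -6 + 3*V + 6*p (H(p, V) = -6 + 3*((p + V) + p) = -6 + 3*((V + p) + p) = -6 + 3*(V + 2*p) = -6 + (3*V + 6*p) = -6 + 3*V + 6*p)
Z = -144 (Z = (-2*6)*(-6 + 3*2 + 6*2) = -12*(-6 + 6 + 12) = -12*12 = -144)
(139 + Z)² = (139 - 144)² = (-5)² = 25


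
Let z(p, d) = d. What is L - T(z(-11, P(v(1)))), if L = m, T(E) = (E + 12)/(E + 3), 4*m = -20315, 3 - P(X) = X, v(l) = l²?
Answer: -101631/20 ≈ -5081.5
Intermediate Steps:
P(X) = 3 - X
m = -20315/4 (m = (¼)*(-20315) = -20315/4 ≈ -5078.8)
T(E) = (12 + E)/(3 + E)
L = -20315/4 ≈ -5078.8
L - T(z(-11, P(v(1)))) = -20315/4 - (12 + (3 - 1*1²))/(3 + (3 - 1*1²)) = -20315/4 - (12 + (3 - 1*1))/(3 + (3 - 1*1)) = -20315/4 - (12 + (3 - 1))/(3 + (3 - 1)) = -20315/4 - (12 + 2)/(3 + 2) = -20315/4 - 14/5 = -101631/20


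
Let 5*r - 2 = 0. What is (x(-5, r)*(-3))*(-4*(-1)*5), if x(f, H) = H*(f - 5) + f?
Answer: 540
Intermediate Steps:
r = 2/5 (r = 2/5 + (1/5)*0 = 2/5 + 0 = 2/5 ≈ 0.40000)
x(f, H) = f + H*(-5 + f) (x(f, H) = H*(-5 + f) + f = f + H*(-5 + f))
(x(-5, r)*(-3))*(-4*(-1)*5) = ((-5 - 5*2/5 + (2/5)*(-5))*(-3))*(-4*(-1)*5) = ((-5 - 2 - 2)*(-3))*(4*5) = -9*(-3)*20 = 27*20 = 540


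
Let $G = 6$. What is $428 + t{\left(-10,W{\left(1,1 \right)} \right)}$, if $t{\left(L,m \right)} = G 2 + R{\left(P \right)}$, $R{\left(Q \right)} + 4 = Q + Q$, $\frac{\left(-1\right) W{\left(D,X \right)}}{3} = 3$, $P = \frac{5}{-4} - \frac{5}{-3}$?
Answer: $\frac{2621}{6} \approx 436.83$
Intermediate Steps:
$P = \frac{5}{12}$ ($P = 5 \left(- \frac{1}{4}\right) - - \frac{5}{3} = - \frac{5}{4} + \frac{5}{3} = \frac{5}{12} \approx 0.41667$)
$W{\left(D,X \right)} = -9$ ($W{\left(D,X \right)} = \left(-3\right) 3 = -9$)
$R{\left(Q \right)} = -4 + 2 Q$ ($R{\left(Q \right)} = -4 + \left(Q + Q\right) = -4 + 2 Q$)
$t{\left(L,m \right)} = \frac{53}{6}$ ($t{\left(L,m \right)} = 6 \cdot 2 + \left(-4 + 2 \cdot \frac{5}{12}\right) = 12 + \left(-4 + \frac{5}{6}\right) = 12 - \frac{19}{6} = \frac{53}{6}$)
$428 + t{\left(-10,W{\left(1,1 \right)} \right)} = 428 + \frac{53}{6} = \frac{2621}{6}$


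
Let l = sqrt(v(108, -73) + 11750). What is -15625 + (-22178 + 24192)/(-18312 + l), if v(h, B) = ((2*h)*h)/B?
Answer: -191237343711557/12239103845 - 1007*sqrt(60912806)/12239103845 ≈ -15625.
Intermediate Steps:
v(h, B) = 2*h**2/B (v(h, B) = (2*h**2)/B = 2*h**2/B)
l = sqrt(60912806)/73 (l = sqrt(2*108**2/(-73) + 11750) = sqrt(2*(-1/73)*11664 + 11750) = sqrt(-23328/73 + 11750) = sqrt(834422/73) = sqrt(60912806)/73 ≈ 106.91)
-15625 + (-22178 + 24192)/(-18312 + l) = -15625 + (-22178 + 24192)/(-18312 + sqrt(60912806)/73) = -15625 + 2014/(-18312 + sqrt(60912806)/73)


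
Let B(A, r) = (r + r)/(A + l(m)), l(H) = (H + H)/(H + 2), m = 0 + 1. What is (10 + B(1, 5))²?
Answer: 256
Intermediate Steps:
m = 1
l(H) = 2*H/(2 + H) (l(H) = (2*H)/(2 + H) = 2*H/(2 + H))
B(A, r) = 2*r/(⅔ + A) (B(A, r) = (r + r)/(A + 2*1/(2 + 1)) = (2*r)/(A + 2*1/3) = (2*r)/(A + 2*1*(⅓)) = (2*r)/(A + ⅔) = (2*r)/(⅔ + A) = 2*r/(⅔ + A))
(10 + B(1, 5))² = (10 + 6*5/(2 + 3*1))² = (10 + 6*5/(2 + 3))² = (10 + 6*5/5)² = (10 + 6*5*(⅕))² = (10 + 6)² = 16² = 256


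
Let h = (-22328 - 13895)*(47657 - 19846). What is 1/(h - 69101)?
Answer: -1/1007466954 ≈ -9.9259e-10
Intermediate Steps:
h = -1007397853 (h = -36223*27811 = -1007397853)
1/(h - 69101) = 1/(-1007397853 - 69101) = 1/(-1007466954) = -1/1007466954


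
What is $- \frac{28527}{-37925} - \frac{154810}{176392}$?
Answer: $- \frac{11341009}{90400900} \approx -0.12545$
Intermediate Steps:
$- \frac{28527}{-37925} - \frac{154810}{176392} = \left(-28527\right) \left(- \frac{1}{37925}\right) - \frac{77405}{88196} = \frac{771}{1025} - \frac{77405}{88196} = - \frac{11341009}{90400900}$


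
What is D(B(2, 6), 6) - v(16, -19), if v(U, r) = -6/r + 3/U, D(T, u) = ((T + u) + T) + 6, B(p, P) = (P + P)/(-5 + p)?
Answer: 1063/304 ≈ 3.4967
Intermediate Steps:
B(p, P) = 2*P/(-5 + p) (B(p, P) = (2*P)/(-5 + p) = 2*P/(-5 + p))
D(T, u) = 6 + u + 2*T (D(T, u) = (u + 2*T) + 6 = 6 + u + 2*T)
D(B(2, 6), 6) - v(16, -19) = (6 + 6 + 2*(2*6/(-5 + 2))) - (-6/(-19) + 3/16) = (6 + 6 + 2*(2*6/(-3))) - (-6*(-1/19) + 3*(1/16)) = (6 + 6 + 2*(2*6*(-⅓))) - (6/19 + 3/16) = (6 + 6 + 2*(-4)) - 1*153/304 = (6 + 6 - 8) - 153/304 = 4 - 153/304 = 1063/304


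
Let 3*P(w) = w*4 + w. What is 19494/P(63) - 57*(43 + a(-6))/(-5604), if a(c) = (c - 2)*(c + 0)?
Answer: 12198779/65380 ≈ 186.58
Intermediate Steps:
a(c) = c*(-2 + c) (a(c) = (-2 + c)*c = c*(-2 + c))
P(w) = 5*w/3 (P(w) = (w*4 + w)/3 = (4*w + w)/3 = (5*w)/3 = 5*w/3)
19494/P(63) - 57*(43 + a(-6))/(-5604) = 19494/(((5/3)*63)) - 57*(43 - 6*(-2 - 6))/(-5604) = 19494/105 - 57*(43 - 6*(-8))*(-1/5604) = 19494*(1/105) - 57*(43 + 48)*(-1/5604) = 6498/35 - 57*91*(-1/5604) = 6498/35 - 5187*(-1/5604) = 6498/35 + 1729/1868 = 12198779/65380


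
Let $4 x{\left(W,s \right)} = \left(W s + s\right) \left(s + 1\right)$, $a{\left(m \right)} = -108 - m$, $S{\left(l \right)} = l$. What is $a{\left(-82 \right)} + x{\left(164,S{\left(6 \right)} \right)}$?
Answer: $\frac{3413}{2} \approx 1706.5$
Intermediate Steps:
$x{\left(W,s \right)} = \frac{\left(1 + s\right) \left(s + W s\right)}{4}$ ($x{\left(W,s \right)} = \frac{\left(W s + s\right) \left(s + 1\right)}{4} = \frac{\left(s + W s\right) \left(1 + s\right)}{4} = \frac{\left(1 + s\right) \left(s + W s\right)}{4}$)
$a{\left(-82 \right)} + x{\left(164,S{\left(6 \right)} \right)} = \left(-108 - -82\right) + \frac{1}{4} \cdot 6 \left(1 + 164 + 6 + 164 \cdot 6\right) = \left(-108 + 82\right) + \frac{1}{4} \cdot 6 \left(1 + 164 + 6 + 984\right) = -26 + \frac{1}{4} \cdot 6 \cdot 1155 = -26 + \frac{3465}{2} = \frac{3413}{2}$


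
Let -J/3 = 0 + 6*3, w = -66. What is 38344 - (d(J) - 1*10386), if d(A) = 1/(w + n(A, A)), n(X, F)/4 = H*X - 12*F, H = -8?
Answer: 207297419/4254 ≈ 48730.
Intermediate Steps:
n(X, F) = -48*F - 32*X (n(X, F) = 4*(-8*X - 12*F) = 4*(-12*F - 8*X) = -48*F - 32*X)
J = -54 (J = -3*(0 + 6*3) = -3*(0 + 18) = -3*18 = -54)
d(A) = 1/(-66 - 80*A) (d(A) = 1/(-66 + (-48*A - 32*A)) = 1/(-66 - 80*A))
38344 - (d(J) - 1*10386) = 38344 - (-1/(66 + 80*(-54)) - 1*10386) = 38344 - (-1/(66 - 4320) - 10386) = 38344 - (-1/(-4254) - 10386) = 38344 - (-1*(-1/4254) - 10386) = 38344 - (1/4254 - 10386) = 38344 - 1*(-44182043/4254) = 38344 + 44182043/4254 = 207297419/4254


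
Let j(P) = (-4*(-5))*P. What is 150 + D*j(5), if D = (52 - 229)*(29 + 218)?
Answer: -4371750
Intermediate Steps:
j(P) = 20*P
D = -43719 (D = -177*247 = -43719)
150 + D*j(5) = 150 - 874380*5 = 150 - 43719*100 = 150 - 4371900 = -4371750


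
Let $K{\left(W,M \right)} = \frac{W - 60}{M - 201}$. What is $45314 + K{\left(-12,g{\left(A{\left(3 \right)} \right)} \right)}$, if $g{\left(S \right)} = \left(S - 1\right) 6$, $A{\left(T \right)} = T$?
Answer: $\frac{951602}{21} \approx 45314.0$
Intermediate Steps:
$g{\left(S \right)} = -6 + 6 S$ ($g{\left(S \right)} = \left(-1 + S\right) 6 = -6 + 6 S$)
$K{\left(W,M \right)} = \frac{-60 + W}{-201 + M}$
$45314 + K{\left(-12,g{\left(A{\left(3 \right)} \right)} \right)} = 45314 + \frac{-60 - 12}{-201 + \left(-6 + 6 \cdot 3\right)} = 45314 + \frac{1}{-201 + \left(-6 + 18\right)} \left(-72\right) = 45314 + \frac{1}{-201 + 12} \left(-72\right) = 45314 + \frac{1}{-189} \left(-72\right) = 45314 - - \frac{8}{21} = 45314 + \frac{8}{21} = \frac{951602}{21}$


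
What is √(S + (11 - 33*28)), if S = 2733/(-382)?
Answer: I*√134272618/382 ≈ 30.334*I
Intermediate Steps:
S = -2733/382 (S = 2733*(-1/382) = -2733/382 ≈ -7.1544)
√(S + (11 - 33*28)) = √(-2733/382 + (11 - 33*28)) = √(-2733/382 + (11 - 924)) = √(-2733/382 - 913) = √(-351499/382) = I*√134272618/382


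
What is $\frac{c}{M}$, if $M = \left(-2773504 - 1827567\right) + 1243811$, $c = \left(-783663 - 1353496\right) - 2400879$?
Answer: $\frac{2269019}{1678630} \approx 1.3517$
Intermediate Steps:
$c = -4538038$ ($c = -2137159 - 2400879 = -4538038$)
$M = -3357260$ ($M = -4601071 + 1243811 = -3357260$)
$\frac{c}{M} = - \frac{4538038}{-3357260} = \left(-4538038\right) \left(- \frac{1}{3357260}\right) = \frac{2269019}{1678630}$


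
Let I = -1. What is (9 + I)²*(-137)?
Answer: -8768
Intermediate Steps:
(9 + I)²*(-137) = (9 - 1)²*(-137) = 8²*(-137) = 64*(-137) = -8768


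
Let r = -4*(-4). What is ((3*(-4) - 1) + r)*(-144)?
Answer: -432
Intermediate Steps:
r = 16
((3*(-4) - 1) + r)*(-144) = ((3*(-4) - 1) + 16)*(-144) = ((-12 - 1) + 16)*(-144) = (-13 + 16)*(-144) = 3*(-144) = -432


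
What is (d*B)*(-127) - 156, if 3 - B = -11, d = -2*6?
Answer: 21180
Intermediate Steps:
d = -12
B = 14 (B = 3 - 1*(-11) = 3 + 11 = 14)
(d*B)*(-127) - 156 = -12*14*(-127) - 156 = -168*(-127) - 156 = 21336 - 156 = 21180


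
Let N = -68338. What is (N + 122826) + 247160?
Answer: 301648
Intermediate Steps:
(N + 122826) + 247160 = (-68338 + 122826) + 247160 = 54488 + 247160 = 301648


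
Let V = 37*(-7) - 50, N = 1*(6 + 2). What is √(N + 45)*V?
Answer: -309*√53 ≈ -2249.6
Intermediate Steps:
N = 8 (N = 1*8 = 8)
V = -309 (V = -259 - 50 = -309)
√(N + 45)*V = √(8 + 45)*(-309) = √53*(-309) = -309*√53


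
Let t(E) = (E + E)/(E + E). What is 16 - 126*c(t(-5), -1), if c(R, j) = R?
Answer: -110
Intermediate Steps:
t(E) = 1 (t(E) = (2*E)/((2*E)) = (2*E)*(1/(2*E)) = 1)
16 - 126*c(t(-5), -1) = 16 - 126*1 = 16 - 126 = -110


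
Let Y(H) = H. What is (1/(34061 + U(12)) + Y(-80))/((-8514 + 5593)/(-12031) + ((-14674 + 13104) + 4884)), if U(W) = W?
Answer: -32794569009/1358615046815 ≈ -0.024138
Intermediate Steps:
(1/(34061 + U(12)) + Y(-80))/((-8514 + 5593)/(-12031) + ((-14674 + 13104) + 4884)) = (1/(34061 + 12) - 80)/((-8514 + 5593)/(-12031) + ((-14674 + 13104) + 4884)) = (1/34073 - 80)/(-2921*(-1/12031) + (-1570 + 4884)) = (1/34073 - 80)/(2921/12031 + 3314) = -2725839/(34073*39873655/12031) = -2725839/34073*12031/39873655 = -32794569009/1358615046815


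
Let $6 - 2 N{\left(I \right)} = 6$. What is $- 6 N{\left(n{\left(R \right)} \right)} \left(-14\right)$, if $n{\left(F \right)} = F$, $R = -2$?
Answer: $0$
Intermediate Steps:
$N{\left(I \right)} = 0$ ($N{\left(I \right)} = 3 - 3 = 0$)
$- 6 N{\left(n{\left(R \right)} \right)} \left(-14\right) = \left(-6\right) 0 \left(-14\right) = 0 \left(-14\right) = 0$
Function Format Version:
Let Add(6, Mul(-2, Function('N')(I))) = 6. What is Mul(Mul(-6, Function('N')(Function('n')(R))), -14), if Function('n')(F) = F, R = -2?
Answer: 0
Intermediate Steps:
Function('N')(I) = 0 (Function('N')(I) = Add(3, Mul(Rational(-1, 2), 6)) = Add(3, -3) = 0)
Mul(Mul(-6, Function('N')(Function('n')(R))), -14) = Mul(Mul(-6, 0), -14) = Mul(0, -14) = 0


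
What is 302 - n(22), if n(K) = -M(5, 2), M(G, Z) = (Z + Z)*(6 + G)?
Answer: 346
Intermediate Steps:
M(G, Z) = 2*Z*(6 + G) (M(G, Z) = (2*Z)*(6 + G) = 2*Z*(6 + G))
n(K) = -44 (n(K) = -2*2*(6 + 5) = -2*2*11 = -1*44 = -44)
302 - n(22) = 302 - 1*(-44) = 302 + 44 = 346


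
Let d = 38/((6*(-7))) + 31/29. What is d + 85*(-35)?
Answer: -1811675/609 ≈ -2974.8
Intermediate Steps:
d = 100/609 (d = 38/(-42) + 31*(1/29) = 38*(-1/42) + 31/29 = -19/21 + 31/29 = 100/609 ≈ 0.16420)
d + 85*(-35) = 100/609 + 85*(-35) = 100/609 - 2975 = -1811675/609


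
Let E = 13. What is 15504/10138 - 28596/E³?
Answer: -127921980/11136593 ≈ -11.487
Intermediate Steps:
15504/10138 - 28596/E³ = 15504/10138 - 28596/(13³) = 15504*(1/10138) - 28596/2197 = 7752/5069 - 28596*1/2197 = 7752/5069 - 28596/2197 = -127921980/11136593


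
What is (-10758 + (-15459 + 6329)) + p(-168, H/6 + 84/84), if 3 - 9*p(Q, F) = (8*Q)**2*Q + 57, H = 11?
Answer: 33698378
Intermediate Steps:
p(Q, F) = -6 - 64*Q**3/9 (p(Q, F) = 1/3 - ((8*Q)**2*Q + 57)/9 = 1/3 - ((64*Q**2)*Q + 57)/9 = 1/3 - (64*Q**3 + 57)/9 = 1/3 - (57 + 64*Q**3)/9 = 1/3 + (-19/3 - 64*Q**3/9) = -6 - 64*Q**3/9)
(-10758 + (-15459 + 6329)) + p(-168, H/6 + 84/84) = (-10758 + (-15459 + 6329)) + (-6 - 64/9*(-168)**3) = (-10758 - 9130) + (-6 - 64/9*(-4741632)) = -19888 + (-6 + 33718272) = -19888 + 33718266 = 33698378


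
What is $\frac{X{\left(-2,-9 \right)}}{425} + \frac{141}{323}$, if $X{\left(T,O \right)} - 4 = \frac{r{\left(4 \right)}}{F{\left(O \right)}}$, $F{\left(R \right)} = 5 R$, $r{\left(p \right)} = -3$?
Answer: $\frac{54034}{121125} \approx 0.4461$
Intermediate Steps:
$X{\left(T,O \right)} = 4 - \frac{3}{5 O}$
$\frac{X{\left(-2,-9 \right)}}{425} + \frac{141}{323} = \frac{4 - \frac{3}{5 \left(-9\right)}}{425} + \frac{141}{323} = \left(4 - - \frac{1}{15}\right) \frac{1}{425} + 141 \cdot \frac{1}{323} = \left(4 + \frac{1}{15}\right) \frac{1}{425} + \frac{141}{323} = \frac{61}{15} \cdot \frac{1}{425} + \frac{141}{323} = \frac{61}{6375} + \frac{141}{323} = \frac{54034}{121125}$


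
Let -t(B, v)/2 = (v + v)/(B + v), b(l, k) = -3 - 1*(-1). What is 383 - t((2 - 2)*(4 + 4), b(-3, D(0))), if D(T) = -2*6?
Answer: 387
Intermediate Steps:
D(T) = -12
b(l, k) = -2 (b(l, k) = -3 + 1 = -2)
t(B, v) = -4*v/(B + v) (t(B, v) = -2*(v + v)/(B + v) = -2*2*v/(B + v) = -4*v/(B + v))
383 - t((2 - 2)*(4 + 4), b(-3, D(0))) = 383 - (-4)*(-2)/((2 - 2)*(4 + 4) - 2) = 383 - (-4)*(-2)/(0*8 - 2) = 383 - (-4)*(-2)/(0 - 2) = 383 - (-4)*(-2)/(-2) = 383 - (-4)*(-2)*(-1)/2 = 383 - 1*(-4) = 383 + 4 = 387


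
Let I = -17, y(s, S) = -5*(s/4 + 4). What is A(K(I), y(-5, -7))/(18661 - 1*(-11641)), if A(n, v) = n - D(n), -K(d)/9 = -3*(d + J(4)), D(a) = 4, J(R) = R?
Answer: -355/30302 ≈ -0.011715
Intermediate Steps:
y(s, S) = -20 - 5*s/4 (y(s, S) = -5*(s*(¼) + 4) = -5*(s/4 + 4) = -5*(4 + s/4) = -20 - 5*s/4)
K(d) = 108 + 27*d (K(d) = -(-27)*(d + 4) = -(-27)*(4 + d) = -9*(-12 - 3*d) = 108 + 27*d)
A(n, v) = -4 + n (A(n, v) = n - 1*4 = n - 4 = -4 + n)
A(K(I), y(-5, -7))/(18661 - 1*(-11641)) = (-4 + (108 + 27*(-17)))/(18661 - 1*(-11641)) = (-4 + (108 - 459))/(18661 + 11641) = (-4 - 351)/30302 = -355*1/30302 = -355/30302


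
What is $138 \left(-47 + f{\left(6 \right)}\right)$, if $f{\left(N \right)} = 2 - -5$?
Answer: $-5520$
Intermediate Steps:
$f{\left(N \right)} = 7$ ($f{\left(N \right)} = 2 + 5 = 7$)
$138 \left(-47 + f{\left(6 \right)}\right) = 138 \left(-47 + 7\right) = 138 \left(-40\right) = -5520$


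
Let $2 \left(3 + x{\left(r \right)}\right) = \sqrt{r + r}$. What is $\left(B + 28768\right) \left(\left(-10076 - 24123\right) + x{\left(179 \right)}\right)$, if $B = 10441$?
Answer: $-1341026218 + \frac{39209 \sqrt{358}}{2} \approx -1.3407 \cdot 10^{9}$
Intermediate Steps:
$x{\left(r \right)} = -3 + \frac{\sqrt{2} \sqrt{r}}{2}$ ($x{\left(r \right)} = -3 + \frac{\sqrt{r + r}}{2} = -3 + \frac{\sqrt{2 r}}{2} = -3 + \frac{\sqrt{2} \sqrt{r}}{2}$)
$\left(B + 28768\right) \left(\left(-10076 - 24123\right) + x{\left(179 \right)}\right) = \left(10441 + 28768\right) \left(\left(-10076 - 24123\right) - \left(3 - \frac{\sqrt{2} \sqrt{179}}{2}\right)\right) = 39209 \left(\left(-10076 - 24123\right) - \left(3 - \frac{\sqrt{358}}{2}\right)\right) = 39209 \left(-34199 - \left(3 - \frac{\sqrt{358}}{2}\right)\right) = 39209 \left(-34202 + \frac{\sqrt{358}}{2}\right) = -1341026218 + \frac{39209 \sqrt{358}}{2}$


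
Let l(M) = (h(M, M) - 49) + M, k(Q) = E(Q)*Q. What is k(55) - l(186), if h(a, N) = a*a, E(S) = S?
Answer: -31708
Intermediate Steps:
k(Q) = Q**2 (k(Q) = Q*Q = Q**2)
h(a, N) = a**2
l(M) = -49 + M + M**2 (l(M) = (M**2 - 49) + M = (-49 + M**2) + M = -49 + M + M**2)
k(55) - l(186) = 55**2 - (-49 + 186 + 186**2) = 3025 - (-49 + 186 + 34596) = 3025 - 1*34733 = 3025 - 34733 = -31708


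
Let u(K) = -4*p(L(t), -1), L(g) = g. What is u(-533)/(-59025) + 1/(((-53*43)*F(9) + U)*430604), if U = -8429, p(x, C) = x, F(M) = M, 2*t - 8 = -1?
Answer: 34892691523/147110129566800 ≈ 0.00023719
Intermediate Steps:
t = 7/2 (t = 4 + (1/2)*(-1) = 4 - 1/2 = 7/2 ≈ 3.5000)
u(K) = -14 (u(K) = -4*7/2 = -14)
u(-533)/(-59025) + 1/(((-53*43)*F(9) + U)*430604) = -14/(-59025) + 1/((-53*43*9 - 8429)*430604) = -14*(-1/59025) + (1/430604)/(-2279*9 - 8429) = 14/59025 + (1/430604)/(-20511 - 8429) = 14/59025 + (1/430604)/(-28940) = 14/59025 - 1/28940*1/430604 = 14/59025 - 1/12461679760 = 34892691523/147110129566800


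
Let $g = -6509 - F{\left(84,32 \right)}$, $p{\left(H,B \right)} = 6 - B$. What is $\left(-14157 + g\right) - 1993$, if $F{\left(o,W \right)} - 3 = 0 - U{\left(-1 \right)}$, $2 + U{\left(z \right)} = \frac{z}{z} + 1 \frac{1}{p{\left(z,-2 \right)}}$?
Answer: $- \frac{181303}{8} \approx -22663.0$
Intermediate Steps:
$U{\left(z \right)} = - \frac{7}{8}$ ($U{\left(z \right)} = -2 + \left(\frac{z}{z} + 1 \frac{1}{6 - -2}\right) = -2 + \left(1 + 1 \frac{1}{6 + 2}\right) = -2 + \left(1 + 1 \cdot \frac{1}{8}\right) = -2 + \left(1 + \frac{1}{8}\right) = -2 + \frac{9}{8} = - \frac{7}{8}$)
$F{\left(o,W \right)} = \frac{31}{8}$ ($F{\left(o,W \right)} = 3 + \left(0 - - \frac{7}{8}\right) = 3 + \left(0 + \frac{7}{8}\right) = 3 + \frac{7}{8} = \frac{31}{8}$)
$g = - \frac{52103}{8}$ ($g = -6509 - \frac{31}{8} = - \frac{52103}{8} \approx -6512.9$)
$\left(-14157 + g\right) - 1993 = \left(-14157 - \frac{52103}{8}\right) - 1993 = - \frac{165359}{8} - 1993 = - \frac{181303}{8}$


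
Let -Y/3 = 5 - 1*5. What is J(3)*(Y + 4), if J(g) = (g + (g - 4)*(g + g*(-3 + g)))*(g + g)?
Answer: 0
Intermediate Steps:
Y = 0 (Y = -3*(5 - 1*5) = -3*(5 - 5) = -3*0 = 0)
J(g) = 2*g*(g + (-4 + g)*(g + g*(-3 + g))) (J(g) = (g + (-4 + g)*(g + g*(-3 + g)))*(2*g) = 2*g*(g + (-4 + g)*(g + g*(-3 + g))))
J(3)*(Y + 4) = (2*3²*(9 + 3² - 6*3))*(0 + 4) = (2*9*(9 + 9 - 18))*4 = (2*9*0)*4 = 0*4 = 0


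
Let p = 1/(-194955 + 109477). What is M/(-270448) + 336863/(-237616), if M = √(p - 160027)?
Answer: -336863/237616 - 3*I*√129915048079394/23117354144 ≈ -1.4177 - 0.0014792*I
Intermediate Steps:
p = -1/85478 (p = 1/(-85478) = -1/85478 ≈ -1.1699e-5)
M = 3*I*√129915048079394/85478 (M = √(-1/85478 - 160027) = √(-13678787907/85478) = 3*I*√129915048079394/85478 ≈ 400.03*I)
M/(-270448) + 336863/(-237616) = (3*I*√129915048079394/85478)/(-270448) + 336863/(-237616) = (3*I*√129915048079394/85478)*(-1/270448) + 336863*(-1/237616) = -3*I*√129915048079394/23117354144 - 336863/237616 = -336863/237616 - 3*I*√129915048079394/23117354144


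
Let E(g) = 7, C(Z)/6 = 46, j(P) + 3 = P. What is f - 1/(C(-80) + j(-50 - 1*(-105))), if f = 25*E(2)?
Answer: 57399/328 ≈ 175.00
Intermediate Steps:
j(P) = -3 + P
C(Z) = 276 (C(Z) = 6*46 = 276)
f = 175 (f = 25*7 = 175)
f - 1/(C(-80) + j(-50 - 1*(-105))) = 175 - 1/(276 + (-3 + (-50 - 1*(-105)))) = 175 - 1/(276 + (-3 + (-50 + 105))) = 175 - 1/(276 + (-3 + 55)) = 175 - 1/(276 + 52) = 175 - 1/328 = 57399/328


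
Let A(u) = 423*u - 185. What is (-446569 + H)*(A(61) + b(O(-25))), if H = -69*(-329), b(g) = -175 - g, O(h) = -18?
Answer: -10792103148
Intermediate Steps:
H = 22701
A(u) = -185 + 423*u
(-446569 + H)*(A(61) + b(O(-25))) = (-446569 + 22701)*((-185 + 423*61) + (-175 - 1*(-18))) = -423868*((-185 + 25803) + (-175 + 18)) = -423868*(25618 - 157) = -423868*25461 = -10792103148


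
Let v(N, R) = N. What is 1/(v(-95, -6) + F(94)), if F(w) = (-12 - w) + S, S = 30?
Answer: -1/171 ≈ -0.0058480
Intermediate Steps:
F(w) = 18 - w (F(w) = (-12 - w) + 30 = 18 - w)
1/(v(-95, -6) + F(94)) = 1/(-95 + (18 - 1*94)) = 1/(-95 + (18 - 94)) = 1/(-95 - 76) = 1/(-171) = -1/171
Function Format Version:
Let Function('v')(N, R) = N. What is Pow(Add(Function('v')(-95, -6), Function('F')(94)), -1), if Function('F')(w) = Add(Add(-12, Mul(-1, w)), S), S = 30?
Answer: Rational(-1, 171) ≈ -0.0058480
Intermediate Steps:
Function('F')(w) = Add(18, Mul(-1, w)) (Function('F')(w) = Add(Add(-12, Mul(-1, w)), 30) = Add(18, Mul(-1, w)))
Pow(Add(Function('v')(-95, -6), Function('F')(94)), -1) = Pow(Add(-95, Add(18, Mul(-1, 94))), -1) = Pow(Add(-95, Add(18, -94)), -1) = Pow(Add(-95, -76), -1) = Pow(-171, -1) = Rational(-1, 171)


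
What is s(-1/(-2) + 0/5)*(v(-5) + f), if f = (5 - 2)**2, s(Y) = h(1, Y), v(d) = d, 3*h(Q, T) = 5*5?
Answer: 100/3 ≈ 33.333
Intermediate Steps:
h(Q, T) = 25/3 (h(Q, T) = (5*5)/3 = (1/3)*25 = 25/3)
s(Y) = 25/3
f = 9 (f = 3**2 = 9)
s(-1/(-2) + 0/5)*(v(-5) + f) = 25*(-5 + 9)/3 = (25/3)*4 = 100/3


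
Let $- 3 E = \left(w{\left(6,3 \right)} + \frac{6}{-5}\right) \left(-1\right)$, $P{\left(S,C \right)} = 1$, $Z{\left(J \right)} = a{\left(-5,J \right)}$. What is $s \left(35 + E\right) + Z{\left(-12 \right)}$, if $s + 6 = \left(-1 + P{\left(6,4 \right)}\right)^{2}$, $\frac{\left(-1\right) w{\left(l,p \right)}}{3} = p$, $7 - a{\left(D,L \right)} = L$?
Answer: $- \frac{853}{5} \approx -170.6$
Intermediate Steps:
$a{\left(D,L \right)} = 7 - L$
$Z{\left(J \right)} = 7 - J$
$w{\left(l,p \right)} = - 3 p$
$E = - \frac{17}{5}$ ($E = - \frac{\left(\left(-3\right) 3 + \frac{6}{-5}\right) \left(-1\right)}{3} = - \frac{\left(-9 + 6 \left(- \frac{1}{5}\right)\right) \left(-1\right)}{3} = - \frac{\left(-9 - \frac{6}{5}\right) \left(-1\right)}{3} = - \frac{\left(- \frac{51}{5}\right) \left(-1\right)}{3} = \left(- \frac{1}{3}\right) \frac{51}{5} = - \frac{17}{5} \approx -3.4$)
$s = -6$ ($s = -6 + \left(-1 + 1\right)^{2} = -6 + 0^{2} = -6 + 0 = -6$)
$s \left(35 + E\right) + Z{\left(-12 \right)} = - 6 \left(35 - \frac{17}{5}\right) + \left(7 - -12\right) = \left(-6\right) \frac{158}{5} + \left(7 + 12\right) = - \frac{948}{5} + 19 = - \frac{853}{5}$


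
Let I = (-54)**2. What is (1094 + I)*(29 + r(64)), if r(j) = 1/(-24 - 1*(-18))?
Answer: 346865/3 ≈ 1.1562e+5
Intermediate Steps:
I = 2916
r(j) = -1/6 (r(j) = 1/(-24 + 18) = 1/(-6) = -1/6)
(1094 + I)*(29 + r(64)) = (1094 + 2916)*(29 - 1/6) = 4010*(173/6) = 346865/3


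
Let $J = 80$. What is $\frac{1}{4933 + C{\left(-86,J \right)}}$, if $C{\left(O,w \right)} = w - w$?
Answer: $\frac{1}{4933} \approx 0.00020272$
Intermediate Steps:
$C{\left(O,w \right)} = 0$
$\frac{1}{4933 + C{\left(-86,J \right)}} = \frac{1}{4933 + 0} = \frac{1}{4933}$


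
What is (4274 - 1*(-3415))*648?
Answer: 4982472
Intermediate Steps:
(4274 - 1*(-3415))*648 = (4274 + 3415)*648 = 7689*648 = 4982472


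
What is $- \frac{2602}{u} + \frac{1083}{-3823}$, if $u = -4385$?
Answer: $\frac{5198491}{16763855} \approx 0.3101$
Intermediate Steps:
$- \frac{2602}{u} + \frac{1083}{-3823} = - \frac{2602}{-4385} + \frac{1083}{-3823} = \left(-2602\right) \left(- \frac{1}{4385}\right) + 1083 \left(- \frac{1}{3823}\right) = \frac{2602}{4385} - \frac{1083}{3823} = \frac{5198491}{16763855}$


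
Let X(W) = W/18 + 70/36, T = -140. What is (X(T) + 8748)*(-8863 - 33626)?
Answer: -742891839/2 ≈ -3.7145e+8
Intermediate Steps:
X(W) = 35/18 + W/18 (X(W) = W*(1/18) + 70*(1/36) = W/18 + 35/18 = 35/18 + W/18)
(X(T) + 8748)*(-8863 - 33626) = ((35/18 + (1/18)*(-140)) + 8748)*(-8863 - 33626) = ((35/18 - 70/9) + 8748)*(-42489) = (-35/6 + 8748)*(-42489) = (52453/6)*(-42489) = -742891839/2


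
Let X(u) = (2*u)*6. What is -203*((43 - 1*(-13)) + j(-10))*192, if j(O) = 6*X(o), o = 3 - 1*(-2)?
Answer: -16214016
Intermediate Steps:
o = 5 (o = 3 + 2 = 5)
X(u) = 12*u
j(O) = 360 (j(O) = 6*(12*5) = 6*60 = 360)
-203*((43 - 1*(-13)) + j(-10))*192 = -203*((43 - 1*(-13)) + 360)*192 = -203*((43 + 13) + 360)*192 = -203*(56 + 360)*192 = -203*416*192 = -84448*192 = -16214016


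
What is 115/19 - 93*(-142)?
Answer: 251029/19 ≈ 13212.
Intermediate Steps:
115/19 - 93*(-142) = 115*(1/19) + 13206 = 115/19 + 13206 = 251029/19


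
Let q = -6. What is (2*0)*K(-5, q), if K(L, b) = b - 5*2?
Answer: 0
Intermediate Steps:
K(L, b) = -10 + b (K(L, b) = b - 10 = -10 + b)
(2*0)*K(-5, q) = (2*0)*(-10 - 6) = 0*(-16) = 0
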